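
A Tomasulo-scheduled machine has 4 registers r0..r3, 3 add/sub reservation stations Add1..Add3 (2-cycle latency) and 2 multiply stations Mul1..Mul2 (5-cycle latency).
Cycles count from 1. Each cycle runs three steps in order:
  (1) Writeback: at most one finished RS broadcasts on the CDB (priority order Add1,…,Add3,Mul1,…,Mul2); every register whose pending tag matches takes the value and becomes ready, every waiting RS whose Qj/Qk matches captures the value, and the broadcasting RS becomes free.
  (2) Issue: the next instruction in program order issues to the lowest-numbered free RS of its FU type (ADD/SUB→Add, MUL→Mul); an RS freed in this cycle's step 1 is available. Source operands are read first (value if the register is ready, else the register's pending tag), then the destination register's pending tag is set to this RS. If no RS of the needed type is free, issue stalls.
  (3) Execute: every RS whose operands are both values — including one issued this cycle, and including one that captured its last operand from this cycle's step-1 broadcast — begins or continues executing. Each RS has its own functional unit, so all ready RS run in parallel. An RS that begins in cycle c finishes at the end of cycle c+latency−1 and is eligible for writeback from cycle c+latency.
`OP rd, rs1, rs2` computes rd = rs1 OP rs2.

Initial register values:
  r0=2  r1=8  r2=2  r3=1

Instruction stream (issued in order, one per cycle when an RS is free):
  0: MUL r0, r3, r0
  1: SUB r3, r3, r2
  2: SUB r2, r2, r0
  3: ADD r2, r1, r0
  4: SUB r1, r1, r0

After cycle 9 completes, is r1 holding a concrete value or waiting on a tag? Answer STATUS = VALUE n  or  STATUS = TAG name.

STATUS = TAG Add3

  c1: issue MUL r0<-Mul1  regs: r0:Mul1,r1:8,r2:2,r3:1
  c2: issue SUB r3<-Add1  regs: r0:Mul1,r1:8,r2:2,r3:Add1
  c3: issue SUB r2<-Add2  regs: r0:Mul1,r1:8,r2:Add2,r3:Add1
  c4: CDB Add1=-1; issue ADD r2<-Add1  regs: r0:Mul1,r1:8,r2:Add1,r3:-1
  c5: issue SUB r1<-Add3  regs: r0:Mul1,r1:Add3,r2:Add1,r3:-1
  c6: CDB Mul1=2  regs: r0:2,r1:Add3,r2:Add1,r3:-1
  c7: -  regs: r0:2,r1:Add3,r2:Add1,r3:-1
  c8: CDB Add1=10  regs: r0:2,r1:Add3,r2:10,r3:-1
  c9: CDB Add2=0  regs: r0:2,r1:Add3,r2:10,r3:-1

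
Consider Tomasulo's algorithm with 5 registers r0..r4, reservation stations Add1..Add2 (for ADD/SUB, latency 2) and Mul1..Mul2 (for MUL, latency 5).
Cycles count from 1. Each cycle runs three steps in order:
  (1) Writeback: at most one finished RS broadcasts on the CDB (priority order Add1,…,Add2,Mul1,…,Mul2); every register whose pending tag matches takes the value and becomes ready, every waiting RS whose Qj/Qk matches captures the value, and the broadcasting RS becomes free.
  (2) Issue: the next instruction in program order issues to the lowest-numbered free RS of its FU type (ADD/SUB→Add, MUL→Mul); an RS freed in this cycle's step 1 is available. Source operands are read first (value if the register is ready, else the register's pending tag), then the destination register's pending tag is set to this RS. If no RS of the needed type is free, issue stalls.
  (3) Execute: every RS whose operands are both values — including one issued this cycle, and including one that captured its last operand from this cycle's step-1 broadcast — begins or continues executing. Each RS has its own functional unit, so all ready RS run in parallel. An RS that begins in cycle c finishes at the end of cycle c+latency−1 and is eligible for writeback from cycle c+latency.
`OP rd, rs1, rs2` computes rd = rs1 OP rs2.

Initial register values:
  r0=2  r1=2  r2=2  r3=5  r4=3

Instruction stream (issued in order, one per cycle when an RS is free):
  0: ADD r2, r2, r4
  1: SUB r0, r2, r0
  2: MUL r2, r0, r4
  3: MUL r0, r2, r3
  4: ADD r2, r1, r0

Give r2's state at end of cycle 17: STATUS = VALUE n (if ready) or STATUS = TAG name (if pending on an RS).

c1: issue ADD r2<-Add1 | r0:2,r1:2,r2:Add1,r3:5,r4:3
c2: issue SUB r0<-Add2 | r0:Add2,r1:2,r2:Add1,r3:5,r4:3
c3: CDB Add1=5; issue MUL r2<-Mul1 | r0:Add2,r1:2,r2:Mul1,r3:5,r4:3
c4: issue MUL r0<-Mul2 | r0:Mul2,r1:2,r2:Mul1,r3:5,r4:3
c5: CDB Add2=3; issue ADD r2<-Add1 | r0:Mul2,r1:2,r2:Add1,r3:5,r4:3
c6: - | r0:Mul2,r1:2,r2:Add1,r3:5,r4:3
c7: - | r0:Mul2,r1:2,r2:Add1,r3:5,r4:3
c8: - | r0:Mul2,r1:2,r2:Add1,r3:5,r4:3
c9: - | r0:Mul2,r1:2,r2:Add1,r3:5,r4:3
c10: CDB Mul1=9 | r0:Mul2,r1:2,r2:Add1,r3:5,r4:3
c11: - | r0:Mul2,r1:2,r2:Add1,r3:5,r4:3
c12: - | r0:Mul2,r1:2,r2:Add1,r3:5,r4:3
c13: - | r0:Mul2,r1:2,r2:Add1,r3:5,r4:3
c14: - | r0:Mul2,r1:2,r2:Add1,r3:5,r4:3
c15: CDB Mul2=45 | r0:45,r1:2,r2:Add1,r3:5,r4:3
c16: - | r0:45,r1:2,r2:Add1,r3:5,r4:3
c17: CDB Add1=47 | r0:45,r1:2,r2:47,r3:5,r4:3

STATUS = VALUE 47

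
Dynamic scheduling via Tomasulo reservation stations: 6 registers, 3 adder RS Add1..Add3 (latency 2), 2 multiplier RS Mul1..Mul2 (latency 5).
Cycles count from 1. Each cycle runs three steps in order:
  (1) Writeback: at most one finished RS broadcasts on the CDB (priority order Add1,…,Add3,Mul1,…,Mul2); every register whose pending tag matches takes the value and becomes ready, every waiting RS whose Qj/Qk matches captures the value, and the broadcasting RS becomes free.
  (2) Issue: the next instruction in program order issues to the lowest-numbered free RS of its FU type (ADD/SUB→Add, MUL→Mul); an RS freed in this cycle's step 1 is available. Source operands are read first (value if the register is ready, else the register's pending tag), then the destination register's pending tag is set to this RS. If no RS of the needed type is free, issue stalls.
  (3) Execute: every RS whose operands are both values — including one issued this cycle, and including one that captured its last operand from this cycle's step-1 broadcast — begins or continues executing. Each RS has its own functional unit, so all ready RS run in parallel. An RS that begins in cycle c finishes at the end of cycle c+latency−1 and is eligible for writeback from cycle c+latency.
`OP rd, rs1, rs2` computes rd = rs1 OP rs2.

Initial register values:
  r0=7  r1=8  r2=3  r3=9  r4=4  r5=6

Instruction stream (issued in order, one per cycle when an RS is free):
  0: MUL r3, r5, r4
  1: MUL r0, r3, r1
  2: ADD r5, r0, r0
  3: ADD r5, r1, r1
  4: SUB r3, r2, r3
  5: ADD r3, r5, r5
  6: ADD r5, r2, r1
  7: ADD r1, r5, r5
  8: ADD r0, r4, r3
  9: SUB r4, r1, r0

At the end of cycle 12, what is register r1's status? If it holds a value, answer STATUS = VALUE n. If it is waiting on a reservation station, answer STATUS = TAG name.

STATUS = TAG Add3

cycle 1: issue MUL r3<-Mul1 // r0:7,r1:8,r2:3,r3:Mul1,r4:4,r5:6
cycle 2: issue MUL r0<-Mul2 // r0:Mul2,r1:8,r2:3,r3:Mul1,r4:4,r5:6
cycle 3: issue ADD r5<-Add1 // r0:Mul2,r1:8,r2:3,r3:Mul1,r4:4,r5:Add1
cycle 4: issue ADD r5<-Add2 // r0:Mul2,r1:8,r2:3,r3:Mul1,r4:4,r5:Add2
cycle 5: issue SUB r3<-Add3 // r0:Mul2,r1:8,r2:3,r3:Add3,r4:4,r5:Add2
cycle 6: CDB Add2=16; issue ADD r3<-Add2 // r0:Mul2,r1:8,r2:3,r3:Add2,r4:4,r5:16
cycle 7: CDB Mul1=24; stall // r0:Mul2,r1:8,r2:3,r3:Add2,r4:4,r5:16
cycle 8: CDB Add2=32; issue ADD r5<-Add2 // r0:Mul2,r1:8,r2:3,r3:32,r4:4,r5:Add2
cycle 9: CDB Add3=-21; issue ADD r1<-Add3 // r0:Mul2,r1:Add3,r2:3,r3:32,r4:4,r5:Add2
cycle 10: CDB Add2=11; issue ADD r0<-Add2 // r0:Add2,r1:Add3,r2:3,r3:32,r4:4,r5:11
cycle 11: stall // r0:Add2,r1:Add3,r2:3,r3:32,r4:4,r5:11
cycle 12: CDB Add2=36; issue SUB r4<-Add2 // r0:36,r1:Add3,r2:3,r3:32,r4:Add2,r5:11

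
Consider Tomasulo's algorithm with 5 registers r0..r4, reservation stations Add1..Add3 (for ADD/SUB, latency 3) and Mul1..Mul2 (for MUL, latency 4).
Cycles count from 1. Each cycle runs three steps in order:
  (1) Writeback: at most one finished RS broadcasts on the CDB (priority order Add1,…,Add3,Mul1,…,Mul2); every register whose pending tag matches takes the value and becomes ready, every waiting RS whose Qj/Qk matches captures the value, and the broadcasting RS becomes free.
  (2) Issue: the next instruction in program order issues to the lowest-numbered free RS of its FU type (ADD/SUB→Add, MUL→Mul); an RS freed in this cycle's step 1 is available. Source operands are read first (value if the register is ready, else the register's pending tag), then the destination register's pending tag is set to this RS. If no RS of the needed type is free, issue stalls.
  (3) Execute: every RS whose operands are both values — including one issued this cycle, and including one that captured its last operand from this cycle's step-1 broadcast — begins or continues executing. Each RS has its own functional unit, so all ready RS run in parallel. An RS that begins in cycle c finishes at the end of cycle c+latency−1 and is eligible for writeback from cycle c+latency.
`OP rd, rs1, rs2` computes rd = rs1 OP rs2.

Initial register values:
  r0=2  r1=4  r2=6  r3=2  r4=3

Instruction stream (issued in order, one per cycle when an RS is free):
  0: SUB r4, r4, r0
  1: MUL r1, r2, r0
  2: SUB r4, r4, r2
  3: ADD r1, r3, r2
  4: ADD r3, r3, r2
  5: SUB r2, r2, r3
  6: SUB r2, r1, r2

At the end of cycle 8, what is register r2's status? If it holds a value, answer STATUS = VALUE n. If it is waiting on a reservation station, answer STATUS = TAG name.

STATUS = TAG Add2

c1: issue SUB r4<-Add1 | r0:2,r1:4,r2:6,r3:2,r4:Add1
c2: issue MUL r1<-Mul1 | r0:2,r1:Mul1,r2:6,r3:2,r4:Add1
c3: issue SUB r4<-Add2 | r0:2,r1:Mul1,r2:6,r3:2,r4:Add2
c4: CDB Add1=1; issue ADD r1<-Add1 | r0:2,r1:Add1,r2:6,r3:2,r4:Add2
c5: issue ADD r3<-Add3 | r0:2,r1:Add1,r2:6,r3:Add3,r4:Add2
c6: CDB Mul1=12; stall | r0:2,r1:Add1,r2:6,r3:Add3,r4:Add2
c7: CDB Add1=8; issue SUB r2<-Add1 | r0:2,r1:8,r2:Add1,r3:Add3,r4:Add2
c8: CDB Add2=-5; issue SUB r2<-Add2 | r0:2,r1:8,r2:Add2,r3:Add3,r4:-5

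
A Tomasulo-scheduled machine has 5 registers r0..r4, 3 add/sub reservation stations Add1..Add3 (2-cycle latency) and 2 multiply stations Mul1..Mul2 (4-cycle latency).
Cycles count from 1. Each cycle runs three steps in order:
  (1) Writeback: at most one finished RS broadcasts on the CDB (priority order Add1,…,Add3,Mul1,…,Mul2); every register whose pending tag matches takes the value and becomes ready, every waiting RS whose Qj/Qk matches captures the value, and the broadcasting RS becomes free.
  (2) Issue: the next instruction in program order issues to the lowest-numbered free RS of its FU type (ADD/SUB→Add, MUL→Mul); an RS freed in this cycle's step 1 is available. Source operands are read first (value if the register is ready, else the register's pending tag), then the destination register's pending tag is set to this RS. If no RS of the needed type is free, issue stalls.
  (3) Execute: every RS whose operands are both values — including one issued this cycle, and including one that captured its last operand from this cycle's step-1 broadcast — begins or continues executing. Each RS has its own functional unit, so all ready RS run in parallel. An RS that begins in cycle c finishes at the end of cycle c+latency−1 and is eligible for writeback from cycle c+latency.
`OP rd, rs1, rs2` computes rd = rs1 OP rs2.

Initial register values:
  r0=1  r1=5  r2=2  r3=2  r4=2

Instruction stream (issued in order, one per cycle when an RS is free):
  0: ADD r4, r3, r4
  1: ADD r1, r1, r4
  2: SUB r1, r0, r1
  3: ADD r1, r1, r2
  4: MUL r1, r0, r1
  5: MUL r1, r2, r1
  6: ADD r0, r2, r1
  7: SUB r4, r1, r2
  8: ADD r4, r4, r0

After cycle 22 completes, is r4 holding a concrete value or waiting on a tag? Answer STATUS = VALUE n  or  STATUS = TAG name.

STATUS = VALUE -24

c1: issue ADD r4<-Add1 | r0:1,r1:5,r2:2,r3:2,r4:Add1
c2: issue ADD r1<-Add2 | r0:1,r1:Add2,r2:2,r3:2,r4:Add1
c3: CDB Add1=4; issue SUB r1<-Add1 | r0:1,r1:Add1,r2:2,r3:2,r4:4
c4: issue ADD r1<-Add3 | r0:1,r1:Add3,r2:2,r3:2,r4:4
c5: CDB Add2=9; issue MUL r1<-Mul1 | r0:1,r1:Mul1,r2:2,r3:2,r4:4
c6: issue MUL r1<-Mul2 | r0:1,r1:Mul2,r2:2,r3:2,r4:4
c7: CDB Add1=-8; issue ADD r0<-Add1 | r0:Add1,r1:Mul2,r2:2,r3:2,r4:4
c8: issue SUB r4<-Add2 | r0:Add1,r1:Mul2,r2:2,r3:2,r4:Add2
c9: CDB Add3=-6; issue ADD r4<-Add3 | r0:Add1,r1:Mul2,r2:2,r3:2,r4:Add3
c10: - | r0:Add1,r1:Mul2,r2:2,r3:2,r4:Add3
c11: - | r0:Add1,r1:Mul2,r2:2,r3:2,r4:Add3
c12: - | r0:Add1,r1:Mul2,r2:2,r3:2,r4:Add3
c13: CDB Mul1=-6 | r0:Add1,r1:Mul2,r2:2,r3:2,r4:Add3
c14: - | r0:Add1,r1:Mul2,r2:2,r3:2,r4:Add3
c15: - | r0:Add1,r1:Mul2,r2:2,r3:2,r4:Add3
c16: - | r0:Add1,r1:Mul2,r2:2,r3:2,r4:Add3
c17: CDB Mul2=-12 | r0:Add1,r1:-12,r2:2,r3:2,r4:Add3
c18: - | r0:Add1,r1:-12,r2:2,r3:2,r4:Add3
c19: CDB Add1=-10 | r0:-10,r1:-12,r2:2,r3:2,r4:Add3
c20: CDB Add2=-14 | r0:-10,r1:-12,r2:2,r3:2,r4:Add3
c21: - | r0:-10,r1:-12,r2:2,r3:2,r4:Add3
c22: CDB Add3=-24 | r0:-10,r1:-12,r2:2,r3:2,r4:-24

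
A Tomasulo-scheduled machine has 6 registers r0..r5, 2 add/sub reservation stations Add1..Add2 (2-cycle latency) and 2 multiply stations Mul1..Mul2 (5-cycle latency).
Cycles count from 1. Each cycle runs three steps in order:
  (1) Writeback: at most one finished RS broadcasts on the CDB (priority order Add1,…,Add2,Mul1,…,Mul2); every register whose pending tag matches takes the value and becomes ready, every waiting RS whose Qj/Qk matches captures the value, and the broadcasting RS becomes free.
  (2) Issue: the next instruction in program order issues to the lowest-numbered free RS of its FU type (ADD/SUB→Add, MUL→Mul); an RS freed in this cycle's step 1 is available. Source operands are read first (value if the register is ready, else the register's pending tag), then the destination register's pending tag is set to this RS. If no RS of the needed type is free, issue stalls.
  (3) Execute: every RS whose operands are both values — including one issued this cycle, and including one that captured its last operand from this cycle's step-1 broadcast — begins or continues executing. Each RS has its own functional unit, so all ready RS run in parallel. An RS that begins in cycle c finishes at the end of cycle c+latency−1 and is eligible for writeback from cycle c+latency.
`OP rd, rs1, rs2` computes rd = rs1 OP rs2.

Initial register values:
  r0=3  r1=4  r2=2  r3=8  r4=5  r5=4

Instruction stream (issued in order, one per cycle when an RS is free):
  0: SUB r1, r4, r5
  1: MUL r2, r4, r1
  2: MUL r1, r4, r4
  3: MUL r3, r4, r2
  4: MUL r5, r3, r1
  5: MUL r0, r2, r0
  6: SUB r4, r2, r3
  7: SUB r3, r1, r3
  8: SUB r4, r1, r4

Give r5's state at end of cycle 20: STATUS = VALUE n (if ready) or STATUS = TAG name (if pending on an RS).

c1: issue SUB r1<-Add1 | r0:3,r1:Add1,r2:2,r3:8,r4:5,r5:4
c2: issue MUL r2<-Mul1 | r0:3,r1:Add1,r2:Mul1,r3:8,r4:5,r5:4
c3: CDB Add1=1; issue MUL r1<-Mul2 | r0:3,r1:Mul2,r2:Mul1,r3:8,r4:5,r5:4
c4: stall | r0:3,r1:Mul2,r2:Mul1,r3:8,r4:5,r5:4
c5: stall | r0:3,r1:Mul2,r2:Mul1,r3:8,r4:5,r5:4
c6: stall | r0:3,r1:Mul2,r2:Mul1,r3:8,r4:5,r5:4
c7: stall | r0:3,r1:Mul2,r2:Mul1,r3:8,r4:5,r5:4
c8: CDB Mul1=5; issue MUL r3<-Mul1 | r0:3,r1:Mul2,r2:5,r3:Mul1,r4:5,r5:4
c9: CDB Mul2=25; issue MUL r5<-Mul2 | r0:3,r1:25,r2:5,r3:Mul1,r4:5,r5:Mul2
c10: stall | r0:3,r1:25,r2:5,r3:Mul1,r4:5,r5:Mul2
c11: stall | r0:3,r1:25,r2:5,r3:Mul1,r4:5,r5:Mul2
c12: stall | r0:3,r1:25,r2:5,r3:Mul1,r4:5,r5:Mul2
c13: CDB Mul1=25; issue MUL r0<-Mul1 | r0:Mul1,r1:25,r2:5,r3:25,r4:5,r5:Mul2
c14: issue SUB r4<-Add1 | r0:Mul1,r1:25,r2:5,r3:25,r4:Add1,r5:Mul2
c15: issue SUB r3<-Add2 | r0:Mul1,r1:25,r2:5,r3:Add2,r4:Add1,r5:Mul2
c16: CDB Add1=-20; issue SUB r4<-Add1 | r0:Mul1,r1:25,r2:5,r3:Add2,r4:Add1,r5:Mul2
c17: CDB Add2=0 | r0:Mul1,r1:25,r2:5,r3:0,r4:Add1,r5:Mul2
c18: CDB Add1=45 | r0:Mul1,r1:25,r2:5,r3:0,r4:45,r5:Mul2
c19: CDB Mul1=15 | r0:15,r1:25,r2:5,r3:0,r4:45,r5:Mul2
c20: CDB Mul2=625 | r0:15,r1:25,r2:5,r3:0,r4:45,r5:625

STATUS = VALUE 625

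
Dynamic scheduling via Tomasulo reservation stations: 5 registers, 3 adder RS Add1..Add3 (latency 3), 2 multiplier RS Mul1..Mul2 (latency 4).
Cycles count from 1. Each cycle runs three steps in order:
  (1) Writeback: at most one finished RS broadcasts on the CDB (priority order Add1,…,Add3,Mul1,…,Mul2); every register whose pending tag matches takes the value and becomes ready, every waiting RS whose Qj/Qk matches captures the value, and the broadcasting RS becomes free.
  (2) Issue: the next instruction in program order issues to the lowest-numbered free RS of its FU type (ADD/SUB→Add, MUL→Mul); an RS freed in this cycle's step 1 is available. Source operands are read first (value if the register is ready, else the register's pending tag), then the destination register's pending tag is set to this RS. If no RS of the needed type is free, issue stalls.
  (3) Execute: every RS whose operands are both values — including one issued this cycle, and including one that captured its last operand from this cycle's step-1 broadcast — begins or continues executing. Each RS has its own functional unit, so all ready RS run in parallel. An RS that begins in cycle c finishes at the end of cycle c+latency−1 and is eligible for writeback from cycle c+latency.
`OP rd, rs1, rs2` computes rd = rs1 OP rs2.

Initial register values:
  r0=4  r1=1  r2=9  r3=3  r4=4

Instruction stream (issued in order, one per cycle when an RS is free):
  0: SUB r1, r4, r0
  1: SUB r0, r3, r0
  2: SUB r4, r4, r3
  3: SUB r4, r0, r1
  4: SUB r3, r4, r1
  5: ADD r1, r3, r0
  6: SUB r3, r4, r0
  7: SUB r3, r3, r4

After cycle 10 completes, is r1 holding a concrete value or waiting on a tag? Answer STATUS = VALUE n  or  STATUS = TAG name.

STATUS = TAG Add3

  c1: issue SUB r1<-Add1  regs: r0:4,r1:Add1,r2:9,r3:3,r4:4
  c2: issue SUB r0<-Add2  regs: r0:Add2,r1:Add1,r2:9,r3:3,r4:4
  c3: issue SUB r4<-Add3  regs: r0:Add2,r1:Add1,r2:9,r3:3,r4:Add3
  c4: CDB Add1=0; issue SUB r4<-Add1  regs: r0:Add2,r1:0,r2:9,r3:3,r4:Add1
  c5: CDB Add2=-1; issue SUB r3<-Add2  regs: r0:-1,r1:0,r2:9,r3:Add2,r4:Add1
  c6: CDB Add3=1; issue ADD r1<-Add3  regs: r0:-1,r1:Add3,r2:9,r3:Add2,r4:Add1
  c7: stall  regs: r0:-1,r1:Add3,r2:9,r3:Add2,r4:Add1
  c8: CDB Add1=-1; issue SUB r3<-Add1  regs: r0:-1,r1:Add3,r2:9,r3:Add1,r4:-1
  c9: stall  regs: r0:-1,r1:Add3,r2:9,r3:Add1,r4:-1
  c10: stall  regs: r0:-1,r1:Add3,r2:9,r3:Add1,r4:-1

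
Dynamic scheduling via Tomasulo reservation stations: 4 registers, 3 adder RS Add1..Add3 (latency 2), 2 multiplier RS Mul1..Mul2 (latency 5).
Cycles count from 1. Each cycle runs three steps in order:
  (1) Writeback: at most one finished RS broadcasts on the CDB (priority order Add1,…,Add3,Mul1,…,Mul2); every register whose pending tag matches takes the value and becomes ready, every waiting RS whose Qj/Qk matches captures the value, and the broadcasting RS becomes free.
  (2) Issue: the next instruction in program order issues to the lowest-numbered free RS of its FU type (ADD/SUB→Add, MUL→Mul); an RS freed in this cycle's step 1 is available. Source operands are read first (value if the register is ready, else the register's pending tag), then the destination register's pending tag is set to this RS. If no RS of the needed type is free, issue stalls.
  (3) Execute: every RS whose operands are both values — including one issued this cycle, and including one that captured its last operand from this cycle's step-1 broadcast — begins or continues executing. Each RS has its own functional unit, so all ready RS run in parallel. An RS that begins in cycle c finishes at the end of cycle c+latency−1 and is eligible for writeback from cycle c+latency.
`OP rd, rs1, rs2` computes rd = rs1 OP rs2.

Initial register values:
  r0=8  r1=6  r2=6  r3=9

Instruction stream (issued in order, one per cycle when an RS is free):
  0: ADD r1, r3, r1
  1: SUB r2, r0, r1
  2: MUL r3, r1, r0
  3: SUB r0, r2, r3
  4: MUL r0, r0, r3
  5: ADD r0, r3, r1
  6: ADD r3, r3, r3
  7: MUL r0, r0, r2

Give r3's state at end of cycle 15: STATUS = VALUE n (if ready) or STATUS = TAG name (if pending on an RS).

  c1: issue ADD r1<-Add1  regs: r0:8,r1:Add1,r2:6,r3:9
  c2: issue SUB r2<-Add2  regs: r0:8,r1:Add1,r2:Add2,r3:9
  c3: CDB Add1=15; issue MUL r3<-Mul1  regs: r0:8,r1:15,r2:Add2,r3:Mul1
  c4: issue SUB r0<-Add1  regs: r0:Add1,r1:15,r2:Add2,r3:Mul1
  c5: CDB Add2=-7; issue MUL r0<-Mul2  regs: r0:Mul2,r1:15,r2:-7,r3:Mul1
  c6: issue ADD r0<-Add2  regs: r0:Add2,r1:15,r2:-7,r3:Mul1
  c7: issue ADD r3<-Add3  regs: r0:Add2,r1:15,r2:-7,r3:Add3
  c8: CDB Mul1=120; issue MUL r0<-Mul1  regs: r0:Mul1,r1:15,r2:-7,r3:Add3
  c9: -  regs: r0:Mul1,r1:15,r2:-7,r3:Add3
  c10: CDB Add1=-127  regs: r0:Mul1,r1:15,r2:-7,r3:Add3
  c11: CDB Add2=135  regs: r0:Mul1,r1:15,r2:-7,r3:Add3
  c12: CDB Add3=240  regs: r0:Mul1,r1:15,r2:-7,r3:240
  c13: -  regs: r0:Mul1,r1:15,r2:-7,r3:240
  c14: -  regs: r0:Mul1,r1:15,r2:-7,r3:240
  c15: CDB Mul2=-15240  regs: r0:Mul1,r1:15,r2:-7,r3:240

STATUS = VALUE 240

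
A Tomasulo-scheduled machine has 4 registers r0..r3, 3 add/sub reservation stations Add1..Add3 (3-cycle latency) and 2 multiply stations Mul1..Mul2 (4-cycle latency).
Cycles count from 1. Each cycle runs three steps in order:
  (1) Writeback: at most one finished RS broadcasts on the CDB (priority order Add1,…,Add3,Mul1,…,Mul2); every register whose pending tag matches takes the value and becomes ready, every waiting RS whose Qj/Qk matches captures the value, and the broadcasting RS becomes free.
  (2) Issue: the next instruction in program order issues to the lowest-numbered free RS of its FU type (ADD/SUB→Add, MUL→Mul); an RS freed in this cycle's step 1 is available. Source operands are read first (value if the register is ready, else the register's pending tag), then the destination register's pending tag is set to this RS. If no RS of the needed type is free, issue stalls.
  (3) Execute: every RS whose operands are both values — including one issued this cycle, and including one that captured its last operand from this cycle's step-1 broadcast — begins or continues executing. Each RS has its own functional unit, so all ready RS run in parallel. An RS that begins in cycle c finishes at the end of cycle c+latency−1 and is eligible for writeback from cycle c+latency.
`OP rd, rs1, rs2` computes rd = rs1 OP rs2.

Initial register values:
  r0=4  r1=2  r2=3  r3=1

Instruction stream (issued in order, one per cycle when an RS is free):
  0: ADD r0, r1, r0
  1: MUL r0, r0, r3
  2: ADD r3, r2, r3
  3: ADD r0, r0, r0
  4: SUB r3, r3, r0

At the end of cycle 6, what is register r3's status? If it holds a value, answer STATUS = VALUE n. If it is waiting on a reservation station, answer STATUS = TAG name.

cycle 1: issue ADD r0<-Add1 // r0:Add1,r1:2,r2:3,r3:1
cycle 2: issue MUL r0<-Mul1 // r0:Mul1,r1:2,r2:3,r3:1
cycle 3: issue ADD r3<-Add2 // r0:Mul1,r1:2,r2:3,r3:Add2
cycle 4: CDB Add1=6; issue ADD r0<-Add1 // r0:Add1,r1:2,r2:3,r3:Add2
cycle 5: issue SUB r3<-Add3 // r0:Add1,r1:2,r2:3,r3:Add3
cycle 6: CDB Add2=4 // r0:Add1,r1:2,r2:3,r3:Add3

STATUS = TAG Add3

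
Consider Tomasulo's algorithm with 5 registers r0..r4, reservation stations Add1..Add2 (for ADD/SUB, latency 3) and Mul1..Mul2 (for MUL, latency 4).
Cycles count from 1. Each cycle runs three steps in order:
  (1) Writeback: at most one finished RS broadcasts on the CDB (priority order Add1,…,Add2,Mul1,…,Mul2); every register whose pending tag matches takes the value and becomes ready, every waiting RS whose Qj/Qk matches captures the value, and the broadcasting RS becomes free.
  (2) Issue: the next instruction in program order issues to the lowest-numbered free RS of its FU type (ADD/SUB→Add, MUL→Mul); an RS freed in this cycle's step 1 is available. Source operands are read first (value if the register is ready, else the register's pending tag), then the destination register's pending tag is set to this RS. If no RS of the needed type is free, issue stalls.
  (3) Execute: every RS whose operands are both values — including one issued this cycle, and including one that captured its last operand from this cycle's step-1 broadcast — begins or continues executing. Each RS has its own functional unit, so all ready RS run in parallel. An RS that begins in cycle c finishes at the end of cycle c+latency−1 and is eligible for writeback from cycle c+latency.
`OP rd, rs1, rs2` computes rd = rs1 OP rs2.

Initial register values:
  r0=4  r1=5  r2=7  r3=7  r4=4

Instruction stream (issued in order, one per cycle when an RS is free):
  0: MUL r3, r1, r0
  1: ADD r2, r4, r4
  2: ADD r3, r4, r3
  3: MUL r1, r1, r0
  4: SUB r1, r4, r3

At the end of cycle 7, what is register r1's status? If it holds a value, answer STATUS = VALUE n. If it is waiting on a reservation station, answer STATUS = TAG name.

  c1: issue MUL r3<-Mul1  regs: r0:4,r1:5,r2:7,r3:Mul1,r4:4
  c2: issue ADD r2<-Add1  regs: r0:4,r1:5,r2:Add1,r3:Mul1,r4:4
  c3: issue ADD r3<-Add2  regs: r0:4,r1:5,r2:Add1,r3:Add2,r4:4
  c4: issue MUL r1<-Mul2  regs: r0:4,r1:Mul2,r2:Add1,r3:Add2,r4:4
  c5: CDB Add1=8; issue SUB r1<-Add1  regs: r0:4,r1:Add1,r2:8,r3:Add2,r4:4
  c6: CDB Mul1=20  regs: r0:4,r1:Add1,r2:8,r3:Add2,r4:4
  c7: -  regs: r0:4,r1:Add1,r2:8,r3:Add2,r4:4

STATUS = TAG Add1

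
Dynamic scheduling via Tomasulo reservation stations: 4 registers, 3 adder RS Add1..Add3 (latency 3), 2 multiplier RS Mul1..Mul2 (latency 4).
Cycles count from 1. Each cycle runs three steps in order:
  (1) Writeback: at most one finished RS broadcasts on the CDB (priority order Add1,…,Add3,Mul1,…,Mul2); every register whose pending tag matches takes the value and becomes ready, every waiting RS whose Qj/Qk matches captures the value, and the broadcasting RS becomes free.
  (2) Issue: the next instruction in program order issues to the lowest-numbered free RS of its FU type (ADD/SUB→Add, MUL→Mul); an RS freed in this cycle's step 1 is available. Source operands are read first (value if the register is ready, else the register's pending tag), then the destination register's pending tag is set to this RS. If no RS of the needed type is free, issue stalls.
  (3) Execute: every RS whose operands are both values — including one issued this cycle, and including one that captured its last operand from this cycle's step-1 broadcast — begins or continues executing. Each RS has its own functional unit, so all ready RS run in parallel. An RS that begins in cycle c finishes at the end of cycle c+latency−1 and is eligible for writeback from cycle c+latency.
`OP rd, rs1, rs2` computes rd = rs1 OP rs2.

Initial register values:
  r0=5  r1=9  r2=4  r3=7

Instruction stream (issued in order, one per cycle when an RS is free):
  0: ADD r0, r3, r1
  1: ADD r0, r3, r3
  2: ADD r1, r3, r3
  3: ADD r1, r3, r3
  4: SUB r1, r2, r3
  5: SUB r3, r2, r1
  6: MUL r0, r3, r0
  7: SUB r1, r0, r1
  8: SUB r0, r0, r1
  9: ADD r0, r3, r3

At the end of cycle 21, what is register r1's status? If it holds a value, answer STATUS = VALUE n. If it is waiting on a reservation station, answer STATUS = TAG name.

STATUS = VALUE 101

  c1: issue ADD r0<-Add1  regs: r0:Add1,r1:9,r2:4,r3:7
  c2: issue ADD r0<-Add2  regs: r0:Add2,r1:9,r2:4,r3:7
  c3: issue ADD r1<-Add3  regs: r0:Add2,r1:Add3,r2:4,r3:7
  c4: CDB Add1=16; issue ADD r1<-Add1  regs: r0:Add2,r1:Add1,r2:4,r3:7
  c5: CDB Add2=14; issue SUB r1<-Add2  regs: r0:14,r1:Add2,r2:4,r3:7
  c6: CDB Add3=14; issue SUB r3<-Add3  regs: r0:14,r1:Add2,r2:4,r3:Add3
  c7: CDB Add1=14; issue MUL r0<-Mul1  regs: r0:Mul1,r1:Add2,r2:4,r3:Add3
  c8: CDB Add2=-3; issue SUB r1<-Add1  regs: r0:Mul1,r1:Add1,r2:4,r3:Add3
  c9: issue SUB r0<-Add2  regs: r0:Add2,r1:Add1,r2:4,r3:Add3
  c10: stall  regs: r0:Add2,r1:Add1,r2:4,r3:Add3
  c11: CDB Add3=7; issue ADD r0<-Add3  regs: r0:Add3,r1:Add1,r2:4,r3:7
  c12: -  regs: r0:Add3,r1:Add1,r2:4,r3:7
  c13: -  regs: r0:Add3,r1:Add1,r2:4,r3:7
  c14: CDB Add3=14  regs: r0:14,r1:Add1,r2:4,r3:7
  c15: CDB Mul1=98  regs: r0:14,r1:Add1,r2:4,r3:7
  c16: -  regs: r0:14,r1:Add1,r2:4,r3:7
  c17: -  regs: r0:14,r1:Add1,r2:4,r3:7
  c18: CDB Add1=101  regs: r0:14,r1:101,r2:4,r3:7
  c19: -  regs: r0:14,r1:101,r2:4,r3:7
  c20: -  regs: r0:14,r1:101,r2:4,r3:7
  c21: CDB Add2=-3  regs: r0:14,r1:101,r2:4,r3:7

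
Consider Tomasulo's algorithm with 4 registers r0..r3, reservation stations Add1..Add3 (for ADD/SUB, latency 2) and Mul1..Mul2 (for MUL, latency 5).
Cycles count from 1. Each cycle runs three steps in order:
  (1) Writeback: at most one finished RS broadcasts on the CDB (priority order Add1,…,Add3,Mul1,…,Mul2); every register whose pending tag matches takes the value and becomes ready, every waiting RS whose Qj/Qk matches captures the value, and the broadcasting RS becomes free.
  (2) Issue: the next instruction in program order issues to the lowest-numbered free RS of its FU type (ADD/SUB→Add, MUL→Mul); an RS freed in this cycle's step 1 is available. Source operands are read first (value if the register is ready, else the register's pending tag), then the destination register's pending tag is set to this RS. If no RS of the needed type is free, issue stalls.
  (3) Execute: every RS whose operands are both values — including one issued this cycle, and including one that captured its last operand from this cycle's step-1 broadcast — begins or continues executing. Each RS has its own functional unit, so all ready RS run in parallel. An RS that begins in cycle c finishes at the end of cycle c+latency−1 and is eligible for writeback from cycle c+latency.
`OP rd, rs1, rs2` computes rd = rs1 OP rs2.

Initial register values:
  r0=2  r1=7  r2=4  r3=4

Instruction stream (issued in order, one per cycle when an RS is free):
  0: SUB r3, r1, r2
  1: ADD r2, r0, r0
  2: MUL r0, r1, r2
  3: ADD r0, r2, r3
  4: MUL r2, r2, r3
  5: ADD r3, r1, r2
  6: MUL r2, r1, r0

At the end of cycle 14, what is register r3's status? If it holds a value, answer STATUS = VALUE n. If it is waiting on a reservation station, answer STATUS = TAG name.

STATUS = VALUE 19

c1: issue SUB r3<-Add1 | r0:2,r1:7,r2:4,r3:Add1
c2: issue ADD r2<-Add2 | r0:2,r1:7,r2:Add2,r3:Add1
c3: CDB Add1=3; issue MUL r0<-Mul1 | r0:Mul1,r1:7,r2:Add2,r3:3
c4: CDB Add2=4; issue ADD r0<-Add1 | r0:Add1,r1:7,r2:4,r3:3
c5: issue MUL r2<-Mul2 | r0:Add1,r1:7,r2:Mul2,r3:3
c6: CDB Add1=7; issue ADD r3<-Add1 | r0:7,r1:7,r2:Mul2,r3:Add1
c7: stall | r0:7,r1:7,r2:Mul2,r3:Add1
c8: stall | r0:7,r1:7,r2:Mul2,r3:Add1
c9: CDB Mul1=28; issue MUL r2<-Mul1 | r0:7,r1:7,r2:Mul1,r3:Add1
c10: CDB Mul2=12 | r0:7,r1:7,r2:Mul1,r3:Add1
c11: - | r0:7,r1:7,r2:Mul1,r3:Add1
c12: CDB Add1=19 | r0:7,r1:7,r2:Mul1,r3:19
c13: - | r0:7,r1:7,r2:Mul1,r3:19
c14: CDB Mul1=49 | r0:7,r1:7,r2:49,r3:19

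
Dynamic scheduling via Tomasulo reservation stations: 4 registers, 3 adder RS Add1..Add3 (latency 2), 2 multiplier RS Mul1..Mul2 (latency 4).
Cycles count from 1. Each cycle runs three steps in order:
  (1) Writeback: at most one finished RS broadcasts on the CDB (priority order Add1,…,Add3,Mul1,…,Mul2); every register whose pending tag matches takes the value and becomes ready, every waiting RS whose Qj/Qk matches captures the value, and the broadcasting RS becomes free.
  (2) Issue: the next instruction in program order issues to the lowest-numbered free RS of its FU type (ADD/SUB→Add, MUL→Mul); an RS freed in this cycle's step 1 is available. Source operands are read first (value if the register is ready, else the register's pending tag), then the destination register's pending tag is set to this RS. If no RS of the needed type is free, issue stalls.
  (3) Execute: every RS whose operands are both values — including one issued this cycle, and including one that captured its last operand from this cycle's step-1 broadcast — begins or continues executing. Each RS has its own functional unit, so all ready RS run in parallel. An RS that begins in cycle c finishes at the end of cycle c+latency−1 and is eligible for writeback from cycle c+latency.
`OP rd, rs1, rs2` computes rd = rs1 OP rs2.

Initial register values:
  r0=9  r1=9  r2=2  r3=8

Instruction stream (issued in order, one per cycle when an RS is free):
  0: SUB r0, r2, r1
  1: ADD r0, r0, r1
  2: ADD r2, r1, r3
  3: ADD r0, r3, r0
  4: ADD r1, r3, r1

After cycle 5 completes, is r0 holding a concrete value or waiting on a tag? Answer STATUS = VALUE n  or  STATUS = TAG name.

  c1: issue SUB r0<-Add1  regs: r0:Add1,r1:9,r2:2,r3:8
  c2: issue ADD r0<-Add2  regs: r0:Add2,r1:9,r2:2,r3:8
  c3: CDB Add1=-7; issue ADD r2<-Add1  regs: r0:Add2,r1:9,r2:Add1,r3:8
  c4: issue ADD r0<-Add3  regs: r0:Add3,r1:9,r2:Add1,r3:8
  c5: CDB Add1=17; issue ADD r1<-Add1  regs: r0:Add3,r1:Add1,r2:17,r3:8

STATUS = TAG Add3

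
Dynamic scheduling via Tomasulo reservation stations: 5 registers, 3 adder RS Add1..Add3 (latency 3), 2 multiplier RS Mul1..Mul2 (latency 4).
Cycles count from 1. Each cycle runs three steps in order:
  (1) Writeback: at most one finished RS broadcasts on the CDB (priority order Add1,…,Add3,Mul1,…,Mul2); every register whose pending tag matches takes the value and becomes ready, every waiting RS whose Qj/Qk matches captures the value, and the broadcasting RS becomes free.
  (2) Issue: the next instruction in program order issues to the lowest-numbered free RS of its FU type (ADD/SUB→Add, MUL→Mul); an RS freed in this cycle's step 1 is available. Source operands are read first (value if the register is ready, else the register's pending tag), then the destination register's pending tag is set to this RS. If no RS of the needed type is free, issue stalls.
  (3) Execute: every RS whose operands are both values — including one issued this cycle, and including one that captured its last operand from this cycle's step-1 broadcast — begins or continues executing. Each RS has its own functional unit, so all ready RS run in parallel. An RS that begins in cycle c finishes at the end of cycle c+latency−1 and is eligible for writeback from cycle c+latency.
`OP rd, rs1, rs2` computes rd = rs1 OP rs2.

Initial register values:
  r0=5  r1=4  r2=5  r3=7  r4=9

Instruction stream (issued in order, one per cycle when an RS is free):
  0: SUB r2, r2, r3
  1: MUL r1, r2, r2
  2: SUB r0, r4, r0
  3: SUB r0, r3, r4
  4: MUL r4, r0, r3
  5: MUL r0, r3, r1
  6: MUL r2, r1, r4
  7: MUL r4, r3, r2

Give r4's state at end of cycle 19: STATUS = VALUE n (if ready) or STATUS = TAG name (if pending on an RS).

STATUS = VALUE -392

cycle 1: issue SUB r2<-Add1 // r0:5,r1:4,r2:Add1,r3:7,r4:9
cycle 2: issue MUL r1<-Mul1 // r0:5,r1:Mul1,r2:Add1,r3:7,r4:9
cycle 3: issue SUB r0<-Add2 // r0:Add2,r1:Mul1,r2:Add1,r3:7,r4:9
cycle 4: CDB Add1=-2; issue SUB r0<-Add1 // r0:Add1,r1:Mul1,r2:-2,r3:7,r4:9
cycle 5: issue MUL r4<-Mul2 // r0:Add1,r1:Mul1,r2:-2,r3:7,r4:Mul2
cycle 6: CDB Add2=4; stall // r0:Add1,r1:Mul1,r2:-2,r3:7,r4:Mul2
cycle 7: CDB Add1=-2; stall // r0:-2,r1:Mul1,r2:-2,r3:7,r4:Mul2
cycle 8: CDB Mul1=4; issue MUL r0<-Mul1 // r0:Mul1,r1:4,r2:-2,r3:7,r4:Mul2
cycle 9: stall // r0:Mul1,r1:4,r2:-2,r3:7,r4:Mul2
cycle 10: stall // r0:Mul1,r1:4,r2:-2,r3:7,r4:Mul2
cycle 11: CDB Mul2=-14; issue MUL r2<-Mul2 // r0:Mul1,r1:4,r2:Mul2,r3:7,r4:-14
cycle 12: CDB Mul1=28; issue MUL r4<-Mul1 // r0:28,r1:4,r2:Mul2,r3:7,r4:Mul1
cycle 13: - // r0:28,r1:4,r2:Mul2,r3:7,r4:Mul1
cycle 14: - // r0:28,r1:4,r2:Mul2,r3:7,r4:Mul1
cycle 15: CDB Mul2=-56 // r0:28,r1:4,r2:-56,r3:7,r4:Mul1
cycle 16: - // r0:28,r1:4,r2:-56,r3:7,r4:Mul1
cycle 17: - // r0:28,r1:4,r2:-56,r3:7,r4:Mul1
cycle 18: - // r0:28,r1:4,r2:-56,r3:7,r4:Mul1
cycle 19: CDB Mul1=-392 // r0:28,r1:4,r2:-56,r3:7,r4:-392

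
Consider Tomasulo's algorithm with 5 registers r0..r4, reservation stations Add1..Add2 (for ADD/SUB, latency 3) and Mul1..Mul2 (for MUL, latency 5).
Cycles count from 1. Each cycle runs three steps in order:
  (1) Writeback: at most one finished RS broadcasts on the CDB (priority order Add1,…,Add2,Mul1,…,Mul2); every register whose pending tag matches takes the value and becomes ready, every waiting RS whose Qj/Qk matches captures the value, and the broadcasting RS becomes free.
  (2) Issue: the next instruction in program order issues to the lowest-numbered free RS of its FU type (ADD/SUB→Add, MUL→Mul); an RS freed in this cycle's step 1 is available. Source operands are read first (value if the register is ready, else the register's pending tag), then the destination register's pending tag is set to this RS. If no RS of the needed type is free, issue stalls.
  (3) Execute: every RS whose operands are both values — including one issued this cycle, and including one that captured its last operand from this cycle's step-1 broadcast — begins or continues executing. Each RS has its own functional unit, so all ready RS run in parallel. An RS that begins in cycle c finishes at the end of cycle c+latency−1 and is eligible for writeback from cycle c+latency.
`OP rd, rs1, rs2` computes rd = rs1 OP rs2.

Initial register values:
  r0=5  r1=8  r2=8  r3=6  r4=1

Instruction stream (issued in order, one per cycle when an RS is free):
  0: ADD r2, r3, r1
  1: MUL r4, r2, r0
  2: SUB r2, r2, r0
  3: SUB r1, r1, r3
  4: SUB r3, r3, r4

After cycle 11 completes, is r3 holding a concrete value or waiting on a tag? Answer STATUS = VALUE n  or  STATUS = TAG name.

c1: issue ADD r2<-Add1 | r0:5,r1:8,r2:Add1,r3:6,r4:1
c2: issue MUL r4<-Mul1 | r0:5,r1:8,r2:Add1,r3:6,r4:Mul1
c3: issue SUB r2<-Add2 | r0:5,r1:8,r2:Add2,r3:6,r4:Mul1
c4: CDB Add1=14; issue SUB r1<-Add1 | r0:5,r1:Add1,r2:Add2,r3:6,r4:Mul1
c5: stall | r0:5,r1:Add1,r2:Add2,r3:6,r4:Mul1
c6: stall | r0:5,r1:Add1,r2:Add2,r3:6,r4:Mul1
c7: CDB Add1=2; issue SUB r3<-Add1 | r0:5,r1:2,r2:Add2,r3:Add1,r4:Mul1
c8: CDB Add2=9 | r0:5,r1:2,r2:9,r3:Add1,r4:Mul1
c9: CDB Mul1=70 | r0:5,r1:2,r2:9,r3:Add1,r4:70
c10: - | r0:5,r1:2,r2:9,r3:Add1,r4:70
c11: - | r0:5,r1:2,r2:9,r3:Add1,r4:70

STATUS = TAG Add1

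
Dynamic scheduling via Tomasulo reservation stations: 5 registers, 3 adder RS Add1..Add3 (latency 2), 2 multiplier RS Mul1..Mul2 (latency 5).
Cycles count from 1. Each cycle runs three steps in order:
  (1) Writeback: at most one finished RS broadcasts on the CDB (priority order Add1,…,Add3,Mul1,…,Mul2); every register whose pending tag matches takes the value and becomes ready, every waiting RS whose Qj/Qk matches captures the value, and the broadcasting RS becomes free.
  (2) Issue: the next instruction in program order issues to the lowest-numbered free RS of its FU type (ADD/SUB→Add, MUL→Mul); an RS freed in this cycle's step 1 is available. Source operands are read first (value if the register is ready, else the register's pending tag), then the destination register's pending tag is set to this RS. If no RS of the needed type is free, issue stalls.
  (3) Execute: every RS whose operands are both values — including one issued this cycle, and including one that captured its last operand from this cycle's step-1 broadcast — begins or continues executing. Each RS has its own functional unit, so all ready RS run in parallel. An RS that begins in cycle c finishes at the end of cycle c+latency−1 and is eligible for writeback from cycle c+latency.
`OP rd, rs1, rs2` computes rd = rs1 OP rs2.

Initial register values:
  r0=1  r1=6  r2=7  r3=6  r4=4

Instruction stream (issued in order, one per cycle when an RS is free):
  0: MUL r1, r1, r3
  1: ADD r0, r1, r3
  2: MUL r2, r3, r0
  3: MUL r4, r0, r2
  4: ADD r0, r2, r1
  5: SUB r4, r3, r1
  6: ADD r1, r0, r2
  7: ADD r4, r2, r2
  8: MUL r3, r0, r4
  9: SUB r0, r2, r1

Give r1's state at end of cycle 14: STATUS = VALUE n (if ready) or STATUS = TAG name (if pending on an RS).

  c1: issue MUL r1<-Mul1  regs: r0:1,r1:Mul1,r2:7,r3:6,r4:4
  c2: issue ADD r0<-Add1  regs: r0:Add1,r1:Mul1,r2:7,r3:6,r4:4
  c3: issue MUL r2<-Mul2  regs: r0:Add1,r1:Mul1,r2:Mul2,r3:6,r4:4
  c4: stall  regs: r0:Add1,r1:Mul1,r2:Mul2,r3:6,r4:4
  c5: stall  regs: r0:Add1,r1:Mul1,r2:Mul2,r3:6,r4:4
  c6: CDB Mul1=36; issue MUL r4<-Mul1  regs: r0:Add1,r1:36,r2:Mul2,r3:6,r4:Mul1
  c7: issue ADD r0<-Add2  regs: r0:Add2,r1:36,r2:Mul2,r3:6,r4:Mul1
  c8: CDB Add1=42; issue SUB r4<-Add1  regs: r0:Add2,r1:36,r2:Mul2,r3:6,r4:Add1
  c9: issue ADD r1<-Add3  regs: r0:Add2,r1:Add3,r2:Mul2,r3:6,r4:Add1
  c10: CDB Add1=-30; issue ADD r4<-Add1  regs: r0:Add2,r1:Add3,r2:Mul2,r3:6,r4:Add1
  c11: stall  regs: r0:Add2,r1:Add3,r2:Mul2,r3:6,r4:Add1
  c12: stall  regs: r0:Add2,r1:Add3,r2:Mul2,r3:6,r4:Add1
  c13: CDB Mul2=252; issue MUL r3<-Mul2  regs: r0:Add2,r1:Add3,r2:252,r3:Mul2,r4:Add1
  c14: stall  regs: r0:Add2,r1:Add3,r2:252,r3:Mul2,r4:Add1

STATUS = TAG Add3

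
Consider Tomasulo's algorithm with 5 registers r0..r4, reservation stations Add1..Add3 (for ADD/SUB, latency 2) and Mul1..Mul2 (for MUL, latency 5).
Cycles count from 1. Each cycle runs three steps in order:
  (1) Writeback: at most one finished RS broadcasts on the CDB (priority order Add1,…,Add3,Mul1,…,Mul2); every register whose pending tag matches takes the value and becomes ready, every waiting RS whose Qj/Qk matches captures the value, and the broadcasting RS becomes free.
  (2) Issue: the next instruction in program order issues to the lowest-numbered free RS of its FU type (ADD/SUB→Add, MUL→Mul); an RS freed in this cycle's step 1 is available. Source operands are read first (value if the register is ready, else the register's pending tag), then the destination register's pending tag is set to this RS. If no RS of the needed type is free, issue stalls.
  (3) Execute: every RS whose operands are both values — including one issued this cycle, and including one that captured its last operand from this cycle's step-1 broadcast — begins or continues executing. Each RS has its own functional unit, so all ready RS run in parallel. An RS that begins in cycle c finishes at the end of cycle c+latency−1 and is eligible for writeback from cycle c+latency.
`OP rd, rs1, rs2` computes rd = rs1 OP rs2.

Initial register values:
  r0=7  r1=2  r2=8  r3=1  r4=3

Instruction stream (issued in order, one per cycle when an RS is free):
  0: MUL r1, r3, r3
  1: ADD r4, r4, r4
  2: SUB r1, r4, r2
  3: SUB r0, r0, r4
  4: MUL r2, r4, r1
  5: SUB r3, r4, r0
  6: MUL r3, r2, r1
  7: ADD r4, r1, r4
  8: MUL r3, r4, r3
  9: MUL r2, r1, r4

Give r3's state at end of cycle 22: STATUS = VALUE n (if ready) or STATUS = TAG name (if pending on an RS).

cycle 1: issue MUL r1<-Mul1 // r0:7,r1:Mul1,r2:8,r3:1,r4:3
cycle 2: issue ADD r4<-Add1 // r0:7,r1:Mul1,r2:8,r3:1,r4:Add1
cycle 3: issue SUB r1<-Add2 // r0:7,r1:Add2,r2:8,r3:1,r4:Add1
cycle 4: CDB Add1=6; issue SUB r0<-Add1 // r0:Add1,r1:Add2,r2:8,r3:1,r4:6
cycle 5: issue MUL r2<-Mul2 // r0:Add1,r1:Add2,r2:Mul2,r3:1,r4:6
cycle 6: CDB Add1=1; issue SUB r3<-Add1 // r0:1,r1:Add2,r2:Mul2,r3:Add1,r4:6
cycle 7: CDB Add2=-2; stall // r0:1,r1:-2,r2:Mul2,r3:Add1,r4:6
cycle 8: CDB Add1=5; stall // r0:1,r1:-2,r2:Mul2,r3:5,r4:6
cycle 9: CDB Mul1=1; issue MUL r3<-Mul1 // r0:1,r1:-2,r2:Mul2,r3:Mul1,r4:6
cycle 10: issue ADD r4<-Add1 // r0:1,r1:-2,r2:Mul2,r3:Mul1,r4:Add1
cycle 11: stall // r0:1,r1:-2,r2:Mul2,r3:Mul1,r4:Add1
cycle 12: CDB Add1=4; stall // r0:1,r1:-2,r2:Mul2,r3:Mul1,r4:4
cycle 13: CDB Mul2=-12; issue MUL r3<-Mul2 // r0:1,r1:-2,r2:-12,r3:Mul2,r4:4
cycle 14: stall // r0:1,r1:-2,r2:-12,r3:Mul2,r4:4
cycle 15: stall // r0:1,r1:-2,r2:-12,r3:Mul2,r4:4
cycle 16: stall // r0:1,r1:-2,r2:-12,r3:Mul2,r4:4
cycle 17: stall // r0:1,r1:-2,r2:-12,r3:Mul2,r4:4
cycle 18: CDB Mul1=24; issue MUL r2<-Mul1 // r0:1,r1:-2,r2:Mul1,r3:Mul2,r4:4
cycle 19: - // r0:1,r1:-2,r2:Mul1,r3:Mul2,r4:4
cycle 20: - // r0:1,r1:-2,r2:Mul1,r3:Mul2,r4:4
cycle 21: - // r0:1,r1:-2,r2:Mul1,r3:Mul2,r4:4
cycle 22: - // r0:1,r1:-2,r2:Mul1,r3:Mul2,r4:4

STATUS = TAG Mul2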